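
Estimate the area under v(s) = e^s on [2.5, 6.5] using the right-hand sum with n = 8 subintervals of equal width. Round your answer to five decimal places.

829.74589

Δs = (6.5 − 2.5)/8 = 0.5.
Right endpoints: 3, 3.5, 4, 4.5, 5, 5.5, 6, 6.5.
v(3) ≈ 20.08554, v(3.5) ≈ 33.11545, v(4) ≈ 54.59815, v(4.5) ≈ 90.01713, v(5) ≈ 148.41316, v(5.5) ≈ 244.69193, v(6) ≈ 403.42879, v(6.5) ≈ 665.14163.
Sum = Δs · [v(3) + v(3.5) + v(4) + ...].
Sum ≈ 829.74589.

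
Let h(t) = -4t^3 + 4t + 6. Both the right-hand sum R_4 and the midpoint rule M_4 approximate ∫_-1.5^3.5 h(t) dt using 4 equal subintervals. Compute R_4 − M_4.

-126.5625

R_4 = -213.75.
M_4 = -87.1875.
R_4 − M_4 = -126.5625.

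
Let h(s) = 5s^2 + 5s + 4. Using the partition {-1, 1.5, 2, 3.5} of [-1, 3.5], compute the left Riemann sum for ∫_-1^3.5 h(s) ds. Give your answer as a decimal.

Subinterval widths: 2.5, 0.5, 1.5.
Left endpoints: -1, 1.5, 2.
h(-1) = 4, h(1.5) = 22.75, h(2) = 34.
Sum = Σ Δs_i · h(s_i).
Sum = 72.375.

72.375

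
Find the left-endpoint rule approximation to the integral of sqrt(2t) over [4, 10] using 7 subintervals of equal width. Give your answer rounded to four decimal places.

Δt = (10 − 4)/7 = 6/7.
Left endpoints: 4, 34/7, 40/7, 46/7, 52/7, 58/7, 64/7.
f(4) ≈ 2.8284, f(34/7) ≈ 3.1168, f(40/7) ≈ 3.3806, f(46/7) ≈ 3.6253, f(52/7) ≈ 3.8545, f(58/7) ≈ 4.0708, f(64/7) ≈ 4.2762.
Sum = Δt · [f(4) + f(34/7) + f(40/7) + ...].
Sum ≈ 21.5594.

21.5594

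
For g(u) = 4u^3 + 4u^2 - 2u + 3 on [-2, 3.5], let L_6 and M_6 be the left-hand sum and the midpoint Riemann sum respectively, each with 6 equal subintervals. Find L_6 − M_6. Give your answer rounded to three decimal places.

L_6 ≈ 116.80498.
M_6 ≈ 205.13918.
L_6 − M_6 ≈ -88.334.

-88.334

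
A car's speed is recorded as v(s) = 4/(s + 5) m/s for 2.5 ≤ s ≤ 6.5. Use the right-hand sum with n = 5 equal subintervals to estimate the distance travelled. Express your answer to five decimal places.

Δs = (6.5 − 2.5)/5 = 0.8.
Right endpoints: 3.3, 4.1, 4.9, 5.7, 6.5.
v(3.3) = 40/83, v(4.1) = 40/91, v(4.9) = 40/99, v(5.7) = 40/107, v(6.5) = 8/23.
Sum = Δs · [v(3.3) + v(4.1) + v(4.9) + v(5.7) + v(6.5)].
Sum ≈ 1.63775.

1.63775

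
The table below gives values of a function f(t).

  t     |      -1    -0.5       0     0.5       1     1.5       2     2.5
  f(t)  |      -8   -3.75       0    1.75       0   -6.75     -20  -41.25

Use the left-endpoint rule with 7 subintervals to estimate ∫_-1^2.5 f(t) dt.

-18.375

Δt = 0.5.
Sum = 0.5·[(-8) + (-3.75) + 0 + 1.75 + 0 + (-6.75) + (-20)] = -18.375.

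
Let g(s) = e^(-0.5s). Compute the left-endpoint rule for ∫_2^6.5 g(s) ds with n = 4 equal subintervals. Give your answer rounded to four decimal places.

Δs = (6.5 − 2)/4 = 1.125.
Left endpoints: 2, 3.125, 4.25, 5.375.
g(2) ≈ 0.3679, g(3.125) ≈ 0.2096, g(4.25) ≈ 0.1194, g(5.375) ≈ 0.0681.
Sum = Δs · [g(2) + g(3.125) + g(4.25) + g(5.375)].
Sum ≈ 0.8606.

0.8606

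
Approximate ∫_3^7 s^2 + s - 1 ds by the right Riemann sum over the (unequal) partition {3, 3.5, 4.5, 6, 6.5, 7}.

144

Subinterval widths: 0.5, 1, 1.5, 0.5, 0.5.
Right endpoints: 3.5, 4.5, 6, 6.5, 7.
f(3.5) = 14.75, f(4.5) = 23.75, f(6) = 41, f(6.5) = 47.75, f(7) = 55.
Sum = Σ Δs_i · f(s_i).
Sum = 144.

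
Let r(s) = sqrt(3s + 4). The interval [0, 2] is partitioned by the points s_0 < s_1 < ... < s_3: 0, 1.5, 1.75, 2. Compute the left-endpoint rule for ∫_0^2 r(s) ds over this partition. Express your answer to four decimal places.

Subinterval widths: 1.5, 0.25, 0.25.
Left endpoints: 0, 1.5, 1.75.
r(0) ≈ 2.0000, r(1.5) ≈ 2.9155, r(1.75) ≈ 3.0414.
Sum = Σ Δs_i · r(s_i).
Sum ≈ 4.4892.

4.4892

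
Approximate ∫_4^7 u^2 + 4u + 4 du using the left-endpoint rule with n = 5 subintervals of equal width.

157.68

Δu = (7 − 4)/5 = 0.6.
Left endpoints: 4, 4.6, 5.2, 5.8, 6.4.
f(4) = 36, f(4.6) = 43.56, f(5.2) = 51.84, f(5.8) = 60.84, f(6.4) = 70.56.
Sum = Δu · [f(4) + f(4.6) + f(5.2) + f(5.8) + f(6.4)].
Sum = 157.68.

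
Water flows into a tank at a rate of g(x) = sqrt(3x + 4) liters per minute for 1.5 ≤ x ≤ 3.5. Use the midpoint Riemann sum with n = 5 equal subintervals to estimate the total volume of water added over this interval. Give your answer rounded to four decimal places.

Δx = (3.5 − 1.5)/5 = 0.4.
Midpoints: 1.7, 2.1, 2.5, 2.9, 3.3.
g(1.7) ≈ 3.0166, g(2.1) ≈ 3.2094, g(2.5) ≈ 3.3912, g(2.9) ≈ 3.5637, g(3.3) ≈ 3.7283.
Sum = Δx · [g(1.7) + g(2.1) + g(2.5) + g(2.9) + g(3.3)].
Sum ≈ 6.7636.

6.7636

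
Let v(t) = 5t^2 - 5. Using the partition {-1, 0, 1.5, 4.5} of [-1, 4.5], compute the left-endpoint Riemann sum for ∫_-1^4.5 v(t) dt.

11.25

Subinterval widths: 1, 1.5, 3.
Left endpoints: -1, 0, 1.5.
v(-1) = 0, v(0) = -5, v(1.5) = 6.25.
Sum = Σ Δt_i · v(t_i).
Sum = 11.25.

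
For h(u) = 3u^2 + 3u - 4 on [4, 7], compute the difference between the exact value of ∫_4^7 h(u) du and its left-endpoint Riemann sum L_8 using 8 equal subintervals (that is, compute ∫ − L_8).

Exact integral: ∫_4^7 h(u) du = 316.5.
L_8 = 296.4609375.
Error = 316.5 − 296.4609375 = 20.0390625.

20.0390625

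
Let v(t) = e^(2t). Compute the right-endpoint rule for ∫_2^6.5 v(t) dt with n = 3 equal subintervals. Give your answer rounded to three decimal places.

Δt = (6.5 − 2)/3 = 1.5.
Right endpoints: 3.5, 5, 6.5.
v(3.5) ≈ 1096.633, v(5) ≈ 22026.466, v(6.5) ≈ 442413.392.
Sum = Δt · [v(3.5) + v(5) + v(6.5)].
Sum ≈ 698304.736.

698304.736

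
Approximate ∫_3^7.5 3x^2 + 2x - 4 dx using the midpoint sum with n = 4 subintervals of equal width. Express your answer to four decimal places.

422.7012

Δx = (7.5 − 3)/4 = 1.125.
Midpoints: 3.5625, 4.6875, 5.8125, 6.9375.
f(3.5625) = 41.19921875, f(4.6875) = 71.29296875, f(5.8125) = 108.98046875, f(6.9375) = 154.26171875.
Sum = Δx · [f(3.5625) + f(4.6875) + f(5.8125) + f(6.9375)].
Sum ≈ 422.7012.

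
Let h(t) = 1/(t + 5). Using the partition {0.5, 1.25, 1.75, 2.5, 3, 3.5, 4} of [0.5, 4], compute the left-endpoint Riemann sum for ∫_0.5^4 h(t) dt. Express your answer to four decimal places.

Subinterval widths: 0.75, 0.5, 0.75, 0.5, 0.5, 0.5.
Left endpoints: 0.5, 1.25, 1.75, 2.5, 3, 3.5.
h(0.5) = 2/11, h(1.25) = 0.16, h(1.75) = 4/27, h(2.5) = 2/15, h(3) = 0.125, h(3.5) = 2/17.
Sum = Σ Δt_i · h(t_i).
Sum ≈ 0.5155.

0.5155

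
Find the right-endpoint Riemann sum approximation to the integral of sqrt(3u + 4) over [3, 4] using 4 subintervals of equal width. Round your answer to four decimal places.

Δu = (4 − 3)/4 = 0.25.
Right endpoints: 3.25, 3.5, 3.75, 4.
f(3.25) ≈ 3.7081, f(3.5) ≈ 3.8079, f(3.75) ≈ 3.9051, f(4) ≈ 4.0000.
Sum = Δu · [f(3.25) + f(3.5) + f(3.75) + f(4)].
Sum ≈ 3.8553.

3.8553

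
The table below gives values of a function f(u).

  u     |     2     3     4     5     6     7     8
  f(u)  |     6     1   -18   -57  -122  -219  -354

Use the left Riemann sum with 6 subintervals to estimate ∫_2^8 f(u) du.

-409

Δu = 1.
Sum = 1·[6 + 1 + (-18) + (-57) + (-122) + (-219)] = -409.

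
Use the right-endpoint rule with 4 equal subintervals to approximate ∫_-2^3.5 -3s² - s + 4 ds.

-58.99609375

Δs = (3.5 − (-2))/4 = 1.375.
Right endpoints: -0.625, 0.75, 2.125, 3.5.
f(-0.625) = 3.453125, f(0.75) = 1.5625, f(2.125) = -11.671875, f(3.5) = -36.25.
Sum = Δs · [f(-0.625) + f(0.75) + f(2.125) + f(3.5)].
Sum = -58.99609375.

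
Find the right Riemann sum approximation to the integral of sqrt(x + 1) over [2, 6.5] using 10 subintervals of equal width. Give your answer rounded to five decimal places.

10.45365

Δx = (6.5 − 2)/10 = 0.45.
Right endpoints: 2.45, 2.9, 3.35, 3.8, 4.25, 4.7, 5.15, 5.6, 6.05, 6.5.
f(2.45) ≈ 1.85742, f(2.9) ≈ 1.97484, f(3.35) ≈ 2.08567, f(3.8) ≈ 2.19089, f(4.25) ≈ 2.29129, f(4.7) ≈ 2.38747, f(5.15) ≈ 2.47992, f(5.6) ≈ 2.56905, f(6.05) ≈ 2.65518, f(6.5) ≈ 2.73861.
Sum = Δx · [f(2.45) + f(2.9) + f(3.35) + ...].
Sum ≈ 10.45365.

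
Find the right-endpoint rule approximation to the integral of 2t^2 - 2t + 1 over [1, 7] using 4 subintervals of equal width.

Δt = (7 − 1)/4 = 1.5.
Right endpoints: 2.5, 4, 5.5, 7.
f(2.5) = 8.5, f(4) = 25, f(5.5) = 50.5, f(7) = 85.
Sum = Δt · [f(2.5) + f(4) + f(5.5) + f(7)].
Sum = 253.5.

253.5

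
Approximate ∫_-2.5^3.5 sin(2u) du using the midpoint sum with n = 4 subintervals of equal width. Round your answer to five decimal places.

Δu = (3.5 − (-2.5))/4 = 1.5.
Midpoints: -1.75, -0.25, 1.25, 2.75.
f(-1.75) ≈ 0.35078, f(-0.25) ≈ -0.47943, f(1.25) ≈ 0.59847, f(2.75) ≈ -0.70554.
Sum = Δu · [f(-1.75) + f(-0.25) + f(1.25) + f(2.75)].
Sum ≈ -0.35357.

-0.35357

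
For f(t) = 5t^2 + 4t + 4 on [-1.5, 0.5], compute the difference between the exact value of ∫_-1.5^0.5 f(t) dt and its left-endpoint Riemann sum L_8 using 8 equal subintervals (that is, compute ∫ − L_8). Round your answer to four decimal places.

Exact integral: ∫_-1.5^0.5 f(t) dt ≈ 9.833333.
L_8 = 10.1875.
Error ≈ 9.833333 − 10.1875 ≈ -0.3542.

-0.3542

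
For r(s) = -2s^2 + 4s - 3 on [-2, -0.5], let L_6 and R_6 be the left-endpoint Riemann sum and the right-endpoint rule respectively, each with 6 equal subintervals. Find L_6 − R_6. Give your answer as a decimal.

-3.375

L_6 = -18.96875.
R_6 = -15.59375.
L_6 − R_6 = -3.375.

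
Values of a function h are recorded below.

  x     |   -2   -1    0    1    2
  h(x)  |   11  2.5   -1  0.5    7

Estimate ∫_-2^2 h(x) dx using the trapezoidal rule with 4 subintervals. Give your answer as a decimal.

Δx = 1.
T_4 = (1/2)·[11 + 2·2.5 + 2·(-1) + 2·0.5 + 7] = 11.

11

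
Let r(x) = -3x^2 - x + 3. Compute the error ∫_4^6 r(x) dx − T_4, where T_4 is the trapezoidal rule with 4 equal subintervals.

0.25

Exact integral: ∫_4^6 r(x) dx = -156.
T_4 = -156.25.
Error = -156 − (-156.25) = 0.25.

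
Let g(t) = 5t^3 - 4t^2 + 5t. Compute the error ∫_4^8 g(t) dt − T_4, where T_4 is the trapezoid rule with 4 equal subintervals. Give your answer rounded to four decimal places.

-57.3333

Exact integral: ∫_4^8 g(t) dt ≈ 4322.666667.
T_4 = 4380.
Error ≈ 4322.666667 − 4380 ≈ -57.3333.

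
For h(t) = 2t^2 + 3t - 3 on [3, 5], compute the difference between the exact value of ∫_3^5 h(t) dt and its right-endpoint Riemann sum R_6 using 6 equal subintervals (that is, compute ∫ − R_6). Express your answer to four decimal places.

-6.4074

Exact integral: ∫_3^5 h(t) dt ≈ 83.333333.
R_6 ≈ 89.740741.
Error ≈ 83.333333 − 89.740741 ≈ -6.4074.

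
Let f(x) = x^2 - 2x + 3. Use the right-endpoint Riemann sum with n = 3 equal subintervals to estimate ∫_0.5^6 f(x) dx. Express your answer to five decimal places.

Δx = (6 − 0.5)/3 = 11/6.
Right endpoints: 7/3, 25/6, 6.
f(7/3) = 34/9, f(25/6) = 433/36, f(6) = 27.
Sum = Δx · [f(7/3) + f(25/6) + f(6)].
Sum ≈ 78.47685.

78.47685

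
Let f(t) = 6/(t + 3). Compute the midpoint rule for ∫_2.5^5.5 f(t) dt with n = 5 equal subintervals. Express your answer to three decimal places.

2.610

Δt = (5.5 − 2.5)/5 = 0.6.
Midpoints: 2.8, 3.4, 4, 4.6, 5.2.
f(2.8) = 30/29, f(3.4) = 0.9375, f(4) = 6/7, f(4.6) = 15/19, f(5.2) = 30/41.
Sum = Δt · [f(2.8) + f(3.4) + f(4) + f(4.6) + f(5.2)].
Sum ≈ 2.610.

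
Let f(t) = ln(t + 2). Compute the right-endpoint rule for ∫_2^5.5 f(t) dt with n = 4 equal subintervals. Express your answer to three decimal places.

6.334

Δt = (5.5 − 2)/4 = 0.875.
Right endpoints: 2.875, 3.75, 4.625, 5.5.
f(2.875) ≈ 1.584, f(3.75) ≈ 1.749, f(4.625) ≈ 1.891, f(5.5) ≈ 2.015.
Sum = Δt · [f(2.875) + f(3.75) + f(4.625) + f(5.5)].
Sum ≈ 6.334.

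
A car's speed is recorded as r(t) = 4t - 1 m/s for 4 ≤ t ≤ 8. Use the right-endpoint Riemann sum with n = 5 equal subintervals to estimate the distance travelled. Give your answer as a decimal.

98.4

Δt = (8 − 4)/5 = 0.8.
Right endpoints: 4.8, 5.6, 6.4, 7.2, 8.
r(4.8) = 18.2, r(5.6) = 21.4, r(6.4) = 24.6, r(7.2) = 27.8, r(8) = 31.
Sum = Δt · [r(4.8) + r(5.6) + r(6.4) + r(7.2) + r(8)].
Sum = 98.4.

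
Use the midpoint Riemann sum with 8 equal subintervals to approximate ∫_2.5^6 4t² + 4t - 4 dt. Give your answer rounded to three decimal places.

Δt = (6 − 2.5)/8 = 0.4375.
Midpoints: 2.71875, 3.15625, 3.59375, 4.03125, 4.46875, 4.90625, 5.34375, 5.78125.
f(2.71875) = 36.44140625, f(3.15625) = 48.47265625, f(3.59375) = 62.03515625, f(4.03125) = 77.12890625, f(4.46875) = 93.75390625, f(4.90625) = 111.91015625, f(5.34375) = 131.59765625, f(5.78125) = 152.81640625.
Sum = Δt · [f(2.71875) + f(3.15625) + f(3.59375) + ...].
Sum ≈ 312.443.

312.443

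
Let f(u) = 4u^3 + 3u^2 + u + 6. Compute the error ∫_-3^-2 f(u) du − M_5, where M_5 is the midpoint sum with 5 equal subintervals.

Exact integral: ∫_-3^-2 f(u) du = -42.5.
M_5 = -42.41.
Error = -42.5 − (-42.41) = -0.09.

-0.09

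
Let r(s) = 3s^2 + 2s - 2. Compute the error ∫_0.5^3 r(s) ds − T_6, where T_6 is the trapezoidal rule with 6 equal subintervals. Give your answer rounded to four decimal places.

-0.2170

Exact integral: ∫_0.5^3 r(s) ds = 30.625.
T_6 ≈ 30.842014.
Error ≈ 30.625 − 30.842014 ≈ -0.2170.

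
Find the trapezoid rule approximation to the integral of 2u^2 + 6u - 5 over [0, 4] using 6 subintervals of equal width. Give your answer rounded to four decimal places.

Δu = (4 − 0)/6 = 2/3.
f(0) = -5, f(2/3) = -1/9, f(4/3) = 59/9, f(2) = 15, f(8/3) = 227/9, f(10/3) = 335/9, f(4) = 51.
T_6 = (Δu/2)·[f(u_0) + 2f(u_1) + ... + 2f(u_{5}) + f(u_6)].
Sum ≈ 71.2593.

71.2593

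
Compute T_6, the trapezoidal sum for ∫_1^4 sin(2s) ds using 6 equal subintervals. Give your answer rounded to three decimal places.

Δs = (4 − 1)/6 = 0.5.
f(1) ≈ 0.909, f(1.5) ≈ 0.141, f(2) ≈ -0.757, f(2.5) ≈ -0.959, f(3) ≈ -0.279, f(3.5) ≈ 0.657, f(4) ≈ 0.989.
T_6 = (Δs/2)·[f(s_0) + 2f(s_1) + ... + 2f(s_{5}) + f(s_6)].
Sum ≈ -0.124.

-0.124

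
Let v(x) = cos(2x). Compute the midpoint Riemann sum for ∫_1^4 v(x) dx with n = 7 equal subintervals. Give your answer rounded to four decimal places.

Δx = (4 − 1)/7 = 3/7.
Midpoints: 17/14, 23/14, 29/14, 2.5, 41/14, 47/14, 53/14.
v(17/14) ≈ -0.7564, v(23/14) ≈ -0.9896, v(29/14) ≈ -0.5392, v(2.5) ≈ 0.2837, v(41/14) ≈ 0.9106, v(47/14) ≈ 0.9085, v(53/14) ≈ 0.2788.
Sum = Δx · [v(17/14) + v(23/14) + v(29/14) + ...].
Sum ≈ 0.0413.

0.0413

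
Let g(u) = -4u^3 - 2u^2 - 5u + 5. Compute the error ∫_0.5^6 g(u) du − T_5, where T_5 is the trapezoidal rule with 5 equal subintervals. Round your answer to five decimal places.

Exact integral: ∫_0.5^6 g(u) du ≈ -1501.7291667.
T_5 = -1547.205.
Error ≈ -1501.7291667 − (-1547.205) ≈ 45.47583.

45.47583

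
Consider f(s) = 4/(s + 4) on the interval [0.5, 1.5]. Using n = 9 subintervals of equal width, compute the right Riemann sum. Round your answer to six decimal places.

Δs = (1.5 − 0.5)/9 = 1/9.
Right endpoints: 11/18, 13/18, 5/6, 17/18, 19/18, 7/6, 23/18, 25/18, 1.5.
f(11/18) = 72/83, f(13/18) = 72/85, f(5/6) = 24/29, f(17/18) = 72/89, f(19/18) = 72/91, f(7/6) = 24/31, f(23/18) = 72/95, f(25/18) = 72/97, f(1.5) = 8/11.
Sum = Δs · [f(11/18) + f(13/18) + f(5/6) + ...].
Sum ≈ 0.793771.

0.793771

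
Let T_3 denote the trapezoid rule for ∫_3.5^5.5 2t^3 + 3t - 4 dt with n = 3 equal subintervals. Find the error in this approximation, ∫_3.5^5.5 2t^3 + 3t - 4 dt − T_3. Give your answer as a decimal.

-4

Exact integral: ∫_3.5^5.5 f(t) dt = 401.5.
T_3 = 405.5.
Error = 401.5 − 405.5 = -4.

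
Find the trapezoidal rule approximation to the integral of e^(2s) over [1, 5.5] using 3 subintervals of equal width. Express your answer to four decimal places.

Δs = (5.5 − 1)/3 = 1.5.
f(1) ≈ 7.3891, f(2.5) ≈ 148.4132, f(4) ≈ 2980.9580, f(5.5) ≈ 59874.1417.
T_3 = (Δs/2)·[f(s_0) + 2f(s_1) + 2f(s_2) + f(s_3)].
Sum ≈ 49605.2048.

49605.2048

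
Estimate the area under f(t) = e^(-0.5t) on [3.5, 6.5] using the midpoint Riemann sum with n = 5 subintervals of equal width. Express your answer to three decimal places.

Δt = (6.5 − 3.5)/5 = 0.6.
Midpoints: 3.8, 4.4, 5, 5.6, 6.2.
f(3.8) ≈ 0.150, f(4.4) ≈ 0.111, f(5) ≈ 0.082, f(5.6) ≈ 0.061, f(6.2) ≈ 0.045.
Sum = Δt · [f(3.8) + f(4.4) + f(5) + f(5.6) + f(6.2)].
Sum ≈ 0.269.

0.269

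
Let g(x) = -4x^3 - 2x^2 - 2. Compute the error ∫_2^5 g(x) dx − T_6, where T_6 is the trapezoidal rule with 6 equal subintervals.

5.5

Exact integral: ∫_2^5 g(x) dx = -693.
T_6 = -698.5.
Error = -693 − (-698.5) = 5.5.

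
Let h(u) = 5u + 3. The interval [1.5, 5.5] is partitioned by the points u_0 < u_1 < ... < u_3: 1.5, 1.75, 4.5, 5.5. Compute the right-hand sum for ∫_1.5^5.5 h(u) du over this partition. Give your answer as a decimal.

103.5625

Subinterval widths: 0.25, 2.75, 1.
Right endpoints: 1.75, 4.5, 5.5.
h(1.75) = 11.75, h(4.5) = 25.5, h(5.5) = 30.5.
Sum = Σ Δu_i · h(u_i).
Sum = 103.5625.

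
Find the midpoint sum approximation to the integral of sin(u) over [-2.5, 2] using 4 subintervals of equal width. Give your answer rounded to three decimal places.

-0.406

Δu = (2 − (-2.5))/4 = 1.125.
Midpoints: -1.9375, -0.8125, 0.3125, 1.4375.
f(-1.9375) ≈ -0.934, f(-0.8125) ≈ -0.726, f(0.3125) ≈ 0.307, f(1.4375) ≈ 0.991.
Sum = Δu · [f(-1.9375) + f(-0.8125) + f(0.3125) + f(1.4375)].
Sum ≈ -0.406.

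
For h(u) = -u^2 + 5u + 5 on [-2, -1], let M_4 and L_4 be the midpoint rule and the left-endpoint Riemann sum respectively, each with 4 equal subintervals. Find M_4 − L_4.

M_4 = -4.828125.
L_4 = -5.84375.
M_4 − L_4 = 1.015625.

1.015625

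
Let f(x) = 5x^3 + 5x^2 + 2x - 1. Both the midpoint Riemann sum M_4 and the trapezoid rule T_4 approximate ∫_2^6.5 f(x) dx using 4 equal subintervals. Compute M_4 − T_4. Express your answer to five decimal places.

-97.88818

M_4 ≈ 2656.8237305.
T_4 ≈ 2754.7119141.
M_4 − T_4 ≈ -97.88818.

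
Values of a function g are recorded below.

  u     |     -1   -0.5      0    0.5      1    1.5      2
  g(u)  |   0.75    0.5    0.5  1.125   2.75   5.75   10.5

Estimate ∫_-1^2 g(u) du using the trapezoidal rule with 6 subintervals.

Δu = 0.5.
T_6 = (0.5/2)·[0.75 + 2·0.5 + 2·0.5 + 2·1.125 + 2·2.75 + 2·5.75 + 10.5] = 8.125.

8.125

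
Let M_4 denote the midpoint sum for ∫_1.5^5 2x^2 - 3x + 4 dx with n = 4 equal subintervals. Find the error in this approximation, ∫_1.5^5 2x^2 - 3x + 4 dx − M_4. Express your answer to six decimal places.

Exact integral: ∫_1.5^5 f(x) dx ≈ 60.95833333.
M_4 = 60.51171875.
Error ≈ 60.95833333 − 60.51171875 ≈ 0.446615.

0.446615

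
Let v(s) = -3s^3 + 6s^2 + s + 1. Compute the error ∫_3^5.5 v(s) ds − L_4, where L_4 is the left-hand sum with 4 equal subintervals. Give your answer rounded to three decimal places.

-84.790

Exact integral: ∫_3^5.5 v(s) ds = -333.671875.
L_4 ≈ -248.88184.
Error ≈ -333.671875 − (-248.88184) ≈ -84.790.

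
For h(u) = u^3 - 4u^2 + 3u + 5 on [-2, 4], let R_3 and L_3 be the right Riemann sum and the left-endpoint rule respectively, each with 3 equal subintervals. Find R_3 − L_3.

R_3 = 50.
L_3 = -34.
R_3 − L_3 = 84.

84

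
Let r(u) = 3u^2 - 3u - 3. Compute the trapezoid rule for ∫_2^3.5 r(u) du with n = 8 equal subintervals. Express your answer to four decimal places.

Δu = (3.5 − 2)/8 = 0.1875.
r(2) = 3, r(2.1875) = 4.79296875, r(2.375) = 6.796875, r(2.5625) = 9.01171875, r(2.75) = 11.4375, r(2.9375) = 14.07421875, r(3.125) = 16.921875, r(3.3125) = 19.98046875, r(3.5) = 23.25.
T_8 = (Δu/2)·[r(u_0) + 2r(u_1) + ... + 2r(u_{7}) + r(u_8)].
Sum ≈ 18.0264.

18.0264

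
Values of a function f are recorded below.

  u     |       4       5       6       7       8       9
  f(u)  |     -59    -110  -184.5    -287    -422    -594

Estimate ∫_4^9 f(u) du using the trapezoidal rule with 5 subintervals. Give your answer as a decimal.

-1330

Δu = 1.
T_5 = (1/2)·[(-59) + 2·(-110) + 2·(-184.5) + 2·(-287) + 2·(-422) + (-594)] = -1330.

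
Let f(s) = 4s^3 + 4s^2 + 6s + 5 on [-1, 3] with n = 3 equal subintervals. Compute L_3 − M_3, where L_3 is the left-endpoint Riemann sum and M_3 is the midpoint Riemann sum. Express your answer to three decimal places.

-83.556

L_3 ≈ 68.29630.
M_3 ≈ 151.85185.
L_3 − M_3 ≈ -83.556.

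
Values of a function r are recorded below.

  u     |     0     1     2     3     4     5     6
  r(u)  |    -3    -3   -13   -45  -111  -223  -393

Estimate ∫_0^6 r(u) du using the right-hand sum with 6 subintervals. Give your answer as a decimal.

-788

Δu = 1.
Sum = 1·[(-3) + (-13) + (-45) + (-111) + (-223) + (-393)] = -788.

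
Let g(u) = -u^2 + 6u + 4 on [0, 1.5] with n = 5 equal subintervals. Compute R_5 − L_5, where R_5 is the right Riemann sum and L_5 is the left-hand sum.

2.025

R_5 = 12.615.
L_5 = 10.59.
R_5 − L_5 = 2.025.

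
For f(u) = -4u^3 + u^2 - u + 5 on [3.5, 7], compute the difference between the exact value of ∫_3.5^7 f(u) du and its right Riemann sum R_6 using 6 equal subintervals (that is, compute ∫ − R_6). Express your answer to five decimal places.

352.75463

Exact integral: ∫_3.5^7 f(u) du ≈ -2151.7708333.
R_6 ≈ -2504.5254630.
Error ≈ -2151.7708333 − (-2504.5254630) ≈ 352.75463.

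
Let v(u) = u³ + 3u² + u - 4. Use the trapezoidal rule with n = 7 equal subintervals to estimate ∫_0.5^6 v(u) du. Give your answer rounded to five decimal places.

542.94962

Δu = (6 − 0.5)/7 = 11/14.
v(0.5) = -2.625, v(9/7) = 1499/343, v(29/14) = 54419/2744, v(20/7) = 16008/343, v(51/14) = 240913/2744, v(31/7) = 50119/343, v(73/14) = 616167/2744, v(6) = 326.
T_7 = (Δu/2)·[v(u_0) + 2v(u_1) + ... + 2v(u_{6}) + v(u_7)].
Sum ≈ 542.94962.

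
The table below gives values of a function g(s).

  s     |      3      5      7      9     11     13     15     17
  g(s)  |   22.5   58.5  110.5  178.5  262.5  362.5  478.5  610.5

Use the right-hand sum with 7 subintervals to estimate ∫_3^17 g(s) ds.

Δs = 2.
Sum = 2·[58.5 + 110.5 + 178.5 + 262.5 + 362.5 + 478.5 + 610.5] = 4123.

4123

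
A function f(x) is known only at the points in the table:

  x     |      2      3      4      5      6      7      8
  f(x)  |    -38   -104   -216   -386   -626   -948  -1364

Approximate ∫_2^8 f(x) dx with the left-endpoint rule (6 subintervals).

Δx = 1.
Sum = 1·[(-38) + (-104) + (-216) + (-386) + (-626) + (-948)] = -2318.

-2318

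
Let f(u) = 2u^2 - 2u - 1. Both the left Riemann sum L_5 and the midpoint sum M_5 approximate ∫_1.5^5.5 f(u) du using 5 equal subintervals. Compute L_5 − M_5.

-17.92

L_5 = 58.32.
M_5 = 76.24.
L_5 − M_5 = -17.92.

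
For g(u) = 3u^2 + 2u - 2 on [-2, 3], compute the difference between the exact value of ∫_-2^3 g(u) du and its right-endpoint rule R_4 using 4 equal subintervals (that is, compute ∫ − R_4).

-19.53125

Exact integral: ∫_-2^3 g(u) du = 30.
R_4 = 49.53125.
Error = 30 − 49.53125 = -19.53125.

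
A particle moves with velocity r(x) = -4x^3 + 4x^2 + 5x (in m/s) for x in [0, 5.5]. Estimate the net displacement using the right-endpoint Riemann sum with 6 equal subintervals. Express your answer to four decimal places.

-876.8999

Δx = (5.5 − 0)/6 = 11/12.
Right endpoints: 11/12, 11/6, 2.75, 11/3, 55/12, 5.5.
r(11/12) = 2101/432, r(11/6) = -55/27, r(2.75) = -39.1875, r(11/3) = -3377/27, r(55/12) = -120175/432, r(5.5) = -517.
Sum = Δx · [r(11/12) + r(11/6) + r(2.75) + ...].
Sum ≈ -876.8999.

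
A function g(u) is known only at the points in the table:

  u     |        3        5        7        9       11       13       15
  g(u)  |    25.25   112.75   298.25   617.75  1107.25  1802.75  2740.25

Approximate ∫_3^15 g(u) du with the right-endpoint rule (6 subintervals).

Δu = 2.
Sum = 2·[112.75 + 298.25 + 617.75 + 1107.25 + 1802.75 + 2740.25] = 13358.

13358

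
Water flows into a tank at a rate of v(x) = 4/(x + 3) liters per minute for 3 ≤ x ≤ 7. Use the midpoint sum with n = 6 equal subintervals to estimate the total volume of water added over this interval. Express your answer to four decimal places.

Δx = (7 − 3)/6 = 2/3.
Midpoints: 10/3, 4, 14/3, 16/3, 6, 20/3.
v(10/3) = 12/19, v(4) = 4/7, v(14/3) = 12/23, v(16/3) = 0.48, v(6) = 4/9, v(20/3) = 12/29.
Sum = Δx · [v(10/3) + v(4) + v(14/3) + ...].
Sum ≈ 2.0420.

2.0420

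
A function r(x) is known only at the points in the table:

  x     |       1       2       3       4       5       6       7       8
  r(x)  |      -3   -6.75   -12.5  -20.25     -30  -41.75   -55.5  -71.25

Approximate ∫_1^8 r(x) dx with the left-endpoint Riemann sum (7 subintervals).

-169.75

Δx = 1.
Sum = 1·[(-3) + (-6.75) + (-12.5) + (-20.25) + (-30) + (-41.75) + (-55.5)] = -169.75.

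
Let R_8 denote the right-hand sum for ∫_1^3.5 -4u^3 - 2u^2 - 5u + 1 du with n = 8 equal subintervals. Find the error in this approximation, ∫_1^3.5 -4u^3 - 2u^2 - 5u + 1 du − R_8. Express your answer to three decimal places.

32.821

Exact integral: ∫_1^3.5 f(u) du ≈ -202.60417.
R_8 ≈ -235.42480.
Error ≈ -202.60417 − (-235.42480) ≈ 32.821.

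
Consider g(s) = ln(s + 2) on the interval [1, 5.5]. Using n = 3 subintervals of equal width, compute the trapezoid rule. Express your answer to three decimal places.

Δs = (5.5 − 1)/3 = 1.5.
g(1) ≈ 1.099, g(2.5) ≈ 1.504, g(4) ≈ 1.792, g(5.5) ≈ 2.015.
T_3 = (Δs/2)·[g(s_0) + 2g(s_1) + 2g(s_2) + g(s_3)].
Sum ≈ 7.279.

7.279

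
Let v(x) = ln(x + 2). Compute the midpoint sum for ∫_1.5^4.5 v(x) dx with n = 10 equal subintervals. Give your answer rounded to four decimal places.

Δx = (4.5 − 1.5)/10 = 0.3.
Midpoints: 1.65, 1.95, 2.25, 2.55, 2.85, 3.15, 3.45, 3.75, 4.05, 4.35.
v(1.65) ≈ 1.2947, v(1.95) ≈ 1.3737, v(2.25) ≈ 1.4469, v(2.55) ≈ 1.5151, v(2.85) ≈ 1.5790, v(3.15) ≈ 1.6390, v(3.45) ≈ 1.6956, v(3.75) ≈ 1.7492, v(4.05) ≈ 1.8001, v(4.35) ≈ 1.8485.
Sum = Δx · [v(1.65) + v(1.95) + v(2.25) + ...].
Sum ≈ 4.7825.

4.7825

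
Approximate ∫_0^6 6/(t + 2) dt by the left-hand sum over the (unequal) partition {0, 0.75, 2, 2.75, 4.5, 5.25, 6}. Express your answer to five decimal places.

Subinterval widths: 0.75, 1.25, 0.75, 1.75, 0.75, 0.75.
Left endpoints: 0, 0.75, 2, 2.75, 4.5, 5.25.
f(0) = 3, f(0.75) = 24/11, f(2) = 1.5, f(2.75) = 24/19, f(4.5) = 12/13, f(5.25) = 24/29.
Sum = Σ Δt_i · f(t_i).
Sum ≈ 9.62580.

9.62580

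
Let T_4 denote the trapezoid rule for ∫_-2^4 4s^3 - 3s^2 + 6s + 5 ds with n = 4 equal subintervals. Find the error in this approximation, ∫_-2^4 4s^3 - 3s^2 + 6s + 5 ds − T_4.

-20.25

Exact integral: ∫_-2^4 f(s) ds = 234.
T_4 = 254.25.
Error = 234 − 254.25 = -20.25.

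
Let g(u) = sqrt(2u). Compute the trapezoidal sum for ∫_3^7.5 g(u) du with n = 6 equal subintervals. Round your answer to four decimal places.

14.4589

Δu = (7.5 − 3)/6 = 0.75.
g(3) ≈ 2.4495, g(3.75) ≈ 2.7386, g(4.5) ≈ 3.0000, g(5.25) ≈ 3.2404, g(6) ≈ 3.4641, g(6.75) ≈ 3.6742, g(7.5) ≈ 3.8730.
T_6 = (Δu/2)·[g(u_0) + 2g(u_1) + ... + 2g(u_{5}) + g(u_6)].
Sum ≈ 14.4589.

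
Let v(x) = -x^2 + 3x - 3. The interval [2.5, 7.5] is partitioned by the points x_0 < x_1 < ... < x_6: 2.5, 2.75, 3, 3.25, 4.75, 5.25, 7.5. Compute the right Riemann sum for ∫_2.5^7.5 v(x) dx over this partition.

Subinterval widths: 0.25, 0.25, 0.25, 1.5, 0.5, 2.25.
Right endpoints: 2.75, 3, 3.25, 4.75, 5.25, 7.5.
v(2.75) = -2.3125, v(3) = -3, v(3.25) = -3.8125, v(4.75) = -11.3125, v(5.25) = -14.8125, v(7.5) = -36.75.
Sum = Σ Δx_i · v(x_i).
Sum = -109.34375.

-109.34375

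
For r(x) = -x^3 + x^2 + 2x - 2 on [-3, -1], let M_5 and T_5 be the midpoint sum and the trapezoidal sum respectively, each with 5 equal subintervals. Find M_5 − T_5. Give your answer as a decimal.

-0.56

M_5 = 16.48.
T_5 = 17.04.
M_5 − T_5 = -0.56.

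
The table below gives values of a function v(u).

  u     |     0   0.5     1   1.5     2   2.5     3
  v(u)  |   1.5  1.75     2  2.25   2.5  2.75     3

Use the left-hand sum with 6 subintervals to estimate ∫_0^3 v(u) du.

Δu = 0.5.
Sum = 0.5·[1.5 + 1.75 + 2 + 2.25 + 2.5 + 2.75] = 6.375.

6.375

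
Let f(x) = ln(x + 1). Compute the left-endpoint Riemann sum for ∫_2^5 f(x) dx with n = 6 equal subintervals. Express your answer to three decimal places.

4.278

Δx = (5 − 2)/6 = 0.5.
Left endpoints: 2, 2.5, 3, 3.5, 4, 4.5.
f(2) ≈ 1.099, f(2.5) ≈ 1.253, f(3) ≈ 1.386, f(3.5) ≈ 1.504, f(4) ≈ 1.609, f(4.5) ≈ 1.705.
Sum = Δx · [f(2) + f(2.5) + f(3) + ...].
Sum ≈ 4.278.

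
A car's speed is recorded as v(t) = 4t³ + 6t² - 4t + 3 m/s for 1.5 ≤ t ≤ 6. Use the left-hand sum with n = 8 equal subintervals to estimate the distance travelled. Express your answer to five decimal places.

1383.19629

Δt = (6 − 1.5)/8 = 0.5625.
Left endpoints: 1.5, 2.0625, 2.625, 3.1875, 3.75, 4.3125, 4.875, 5.4375.
v(1.5) = 24, v(2.0625) = 56697/1024, v(2.625) = 106.1953125, v(3.1875) = 185091/1024, v(3.75) = 283.3125, v(4.3125) = 428181/1024, v(4.875) = 589.5234375, v(5.4375) = 820959/1024.
Sum = Δt · [v(1.5) + v(2.0625) + v(2.625) + ...].
Sum ≈ 1383.19629.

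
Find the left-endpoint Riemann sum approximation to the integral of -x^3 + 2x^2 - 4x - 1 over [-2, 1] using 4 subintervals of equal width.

23.859375

Δx = (1 − (-2))/4 = 0.75.
Left endpoints: -2, -1.25, -0.5, 0.25.
f(-2) = 23, f(-1.25) = 9.078125, f(-0.5) = 1.625, f(0.25) = -1.890625.
Sum = Δx · [f(-2) + f(-1.25) + f(-0.5) + f(0.25)].
Sum = 23.859375.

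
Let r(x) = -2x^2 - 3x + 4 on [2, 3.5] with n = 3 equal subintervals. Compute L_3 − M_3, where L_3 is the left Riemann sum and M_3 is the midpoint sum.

5.0625

L_3 = -24.5.
M_3 = -29.5625.
L_3 − M_3 = 5.0625.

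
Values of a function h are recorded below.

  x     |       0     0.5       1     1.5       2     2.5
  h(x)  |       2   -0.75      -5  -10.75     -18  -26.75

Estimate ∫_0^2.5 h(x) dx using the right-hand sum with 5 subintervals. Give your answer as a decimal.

-30.625

Δx = 0.5.
Sum = 0.5·[(-0.75) + (-5) + (-10.75) + (-18) + (-26.75)] = -30.625.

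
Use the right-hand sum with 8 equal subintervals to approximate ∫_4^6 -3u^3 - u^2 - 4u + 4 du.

Δu = (6 − 4)/8 = 0.25.
Right endpoints: 4.25, 4.5, 4.75, 5, 5.25, 5.5, 5.75, 6.
f(4.25) = -261.359375, f(4.5) = -307.625, f(4.75) = -359.078125, f(5) = -416, f(5.25) = -478.671875, f(5.5) = -547.375, f(5.75) = -622.390625, f(6) = -704.
Sum = Δu · [f(4.25) + f(4.5) + f(4.75) + ...].
Sum = -924.125.

-924.125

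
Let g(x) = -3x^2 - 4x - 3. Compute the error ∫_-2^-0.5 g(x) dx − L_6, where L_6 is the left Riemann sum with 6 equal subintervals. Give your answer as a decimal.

Exact integral: ∫_-2^-0.5 g(x) dx = -4.875.
L_6 = -5.578125.
Error = -4.875 − (-5.578125) = 0.703125.

0.703125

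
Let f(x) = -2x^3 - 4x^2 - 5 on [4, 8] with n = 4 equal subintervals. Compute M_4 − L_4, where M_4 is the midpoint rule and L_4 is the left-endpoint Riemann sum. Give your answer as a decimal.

M_4 = -2524.
L_4 = -2020.
M_4 − L_4 = -504.

-504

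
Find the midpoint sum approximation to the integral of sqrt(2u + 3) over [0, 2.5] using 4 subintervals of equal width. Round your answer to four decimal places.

Δu = (2.5 − 0)/4 = 0.625.
Midpoints: 0.3125, 0.9375, 1.5625, 2.1875.
f(0.3125) ≈ 1.9039, f(0.9375) ≈ 2.2079, f(1.5625) ≈ 2.4749, f(2.1875) ≈ 2.7157.
Sum = Δu · [f(0.3125) + f(0.9375) + f(1.5625) + f(2.1875)].
Sum ≈ 5.8140.

5.8140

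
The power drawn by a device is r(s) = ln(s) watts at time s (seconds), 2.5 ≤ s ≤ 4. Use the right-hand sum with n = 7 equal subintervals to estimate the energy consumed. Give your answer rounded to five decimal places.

Δs = (4 − 2.5)/7 = 3/14.
Right endpoints: 19/7, 41/14, 22/7, 47/14, 25/7, 53/14, 4.
r(19/7) ≈ 0.99853, r(41/14) ≈ 1.07451, r(22/7) ≈ 1.14513, r(47/14) ≈ 1.21109, r(25/7) ≈ 1.27297, r(53/14) ≈ 1.33123, r(4) ≈ 1.38629.
Sum = Δs · [r(19/7) + r(41/14) + r(22/7) + ...].
Sum ≈ 1.80423.

1.80423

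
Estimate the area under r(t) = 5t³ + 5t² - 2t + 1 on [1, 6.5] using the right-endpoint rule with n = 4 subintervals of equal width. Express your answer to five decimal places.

Δt = (6.5 − 1)/4 = 1.375.
Right endpoints: 2.375, 3.75, 5.125, 6.5.
r(2.375) = 46815/512, r(3.75) = 327.484375, r(5.125) = 407109/512, r(6.5) = 1572.375.
Sum = Δt · [r(2.375) + r(3.75) + r(5.125) + r(6.5)].
Sum ≈ 3831.34082.

3831.34082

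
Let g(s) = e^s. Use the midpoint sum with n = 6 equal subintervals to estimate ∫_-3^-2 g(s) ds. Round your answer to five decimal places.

0.08545

Δs = (-2 − (-3))/6 = 1/6.
Midpoints: -35/12, -2.75, -31/12, -29/12, -2.25, -25/12.
g(-35/12) ≈ 0.05411, g(-2.75) ≈ 0.06393, g(-31/12) ≈ 0.07552, g(-29/12) ≈ 0.08922, g(-2.25) ≈ 0.10540, g(-25/12) ≈ 0.12451.
Sum = Δs · [g(-35/12) + g(-2.75) + g(-31/12) + ...].
Sum ≈ 0.08545.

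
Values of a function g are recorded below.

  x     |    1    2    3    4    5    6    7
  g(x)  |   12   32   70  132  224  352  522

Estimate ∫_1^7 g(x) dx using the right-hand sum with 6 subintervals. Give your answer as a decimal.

Δx = 1.
Sum = 1·[32 + 70 + 132 + 224 + 352 + 522] = 1332.

1332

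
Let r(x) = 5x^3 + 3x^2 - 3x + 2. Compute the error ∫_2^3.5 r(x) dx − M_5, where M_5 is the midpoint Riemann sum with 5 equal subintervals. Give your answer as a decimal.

Exact integral: ∫_2^3.5 r(x) dx = 193.078125.
M_5 = 192.5803125.
Error = 193.078125 − 192.5803125 = 0.4978125.

0.4978125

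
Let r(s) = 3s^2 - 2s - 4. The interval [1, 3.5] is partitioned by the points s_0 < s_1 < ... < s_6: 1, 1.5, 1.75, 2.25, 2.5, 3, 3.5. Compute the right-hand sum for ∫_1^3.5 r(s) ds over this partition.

Subinterval widths: 0.5, 0.25, 0.5, 0.25, 0.5, 0.5.
Right endpoints: 1.5, 1.75, 2.25, 2.5, 3, 3.5.
r(1.5) = -0.25, r(1.75) = 1.6875, r(2.25) = 6.6875, r(2.5) = 9.75, r(3) = 17, r(3.5) = 25.75.
Sum = Σ Δs_i · r(s_i).
Sum = 27.453125.

27.453125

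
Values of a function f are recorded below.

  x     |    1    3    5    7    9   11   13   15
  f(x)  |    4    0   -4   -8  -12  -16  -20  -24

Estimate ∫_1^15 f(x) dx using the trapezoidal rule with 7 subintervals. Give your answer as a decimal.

-140

Δx = 2.
T_7 = (2/2)·[4 + 2·0 + 2·(-4) + 2·(-8) + 2·(-12) + 2·(-16) + 2·(-20) + (-24)] = -140.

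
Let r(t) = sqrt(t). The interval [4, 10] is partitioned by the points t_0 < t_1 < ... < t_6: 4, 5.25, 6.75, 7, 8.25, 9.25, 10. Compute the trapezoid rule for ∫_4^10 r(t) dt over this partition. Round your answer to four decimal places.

15.7365

Subinterval widths: 1.25, 1.5, 0.25, 1.25, 1, 0.75.
r(4) ≈ 2.0000, r(5.25) ≈ 2.2913, r(6.75) ≈ 2.5981, r(7) ≈ 2.6458, r(8.25) ≈ 2.8723, r(9.25) ≈ 3.0414, r(10) ≈ 3.1623.
On each subinterval the trapezoid contributes (Δt_i/2)·[r(t_{i-1}) + r(t_i)].
Sum ≈ 15.7365.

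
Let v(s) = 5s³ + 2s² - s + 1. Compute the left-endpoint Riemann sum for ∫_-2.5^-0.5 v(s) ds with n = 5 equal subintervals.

-47.21

Δs = (-0.5 − (-2.5))/5 = 0.4.
Left endpoints: -2.5, -2.1, -1.7, -1.3, -0.9.
v(-2.5) = -62.125, v(-2.1) = -34.385, v(-1.7) = -16.085, v(-1.3) = -5.305, v(-0.9) = -0.125.
Sum = Δs · [v(-2.5) + v(-2.1) + v(-1.7) + v(-1.3) + v(-0.9)].
Sum = -47.21.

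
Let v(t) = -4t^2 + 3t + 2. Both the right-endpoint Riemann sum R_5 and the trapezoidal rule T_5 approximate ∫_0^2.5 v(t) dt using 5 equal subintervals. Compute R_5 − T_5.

R_5 = -11.25.
T_5 = -6.875.
R_5 − T_5 = -4.375.

-4.375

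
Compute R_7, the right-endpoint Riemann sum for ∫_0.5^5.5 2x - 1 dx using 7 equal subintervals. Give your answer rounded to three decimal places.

Δx = (5.5 − 0.5)/7 = 5/7.
Right endpoints: 17/14, 27/14, 37/14, 47/14, 57/14, 67/14, 5.5.
f(17/14) = 10/7, f(27/14) = 20/7, f(37/14) = 30/7, f(47/14) = 40/7, f(57/14) = 50/7, f(67/14) = 60/7, f(5.5) = 10.
Sum = Δx · [f(17/14) + f(27/14) + f(37/14) + ...].
Sum ≈ 28.571.

28.571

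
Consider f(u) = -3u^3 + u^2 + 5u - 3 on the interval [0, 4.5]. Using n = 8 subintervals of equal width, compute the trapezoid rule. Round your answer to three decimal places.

Δu = (4.5 − 0)/8 = 0.5625.
f(0) = -3, f(0.5625) = -1659/4096, f(1.125) = -195/512, f(1.6875) = -25113/4096, f(2.25) = -20.859375, f(2.8125) = -195663/4096, f(3.375) = -46113/512, f(3.9375) = -618285/4096, f(4.5) = -233.625.
T_8 = (Δu/2)·[f(u_0) + 2f(u_1) + ... + 2f(u_{7}) + f(u_8)].
Sum ≈ -244.615.

-244.615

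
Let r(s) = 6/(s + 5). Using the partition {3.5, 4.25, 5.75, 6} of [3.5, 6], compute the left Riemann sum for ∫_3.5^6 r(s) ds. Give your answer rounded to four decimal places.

Subinterval widths: 0.75, 1.5, 0.25.
Left endpoints: 3.5, 4.25, 5.75.
r(3.5) = 12/17, r(4.25) = 24/37, r(5.75) = 24/43.
Sum = Σ Δs_i · r(s_i).
Sum ≈ 1.6419.

1.6419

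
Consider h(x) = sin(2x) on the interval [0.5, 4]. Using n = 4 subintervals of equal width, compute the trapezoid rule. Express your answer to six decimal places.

Δx = (4 − 0.5)/4 = 0.875.
h(0.5) ≈ 0.841471, h(1.375) ≈ 0.381661, h(2.25) ≈ -0.977530, h(3.125) ≈ -0.033179, h(4) ≈ 0.989358.
T_4 = (Δx/2)·[h(x_0) + 2h(x_1) + 2h(x_2) + 2h(x_3) + h(x_4)].
Sum ≈ 0.250570.

0.250570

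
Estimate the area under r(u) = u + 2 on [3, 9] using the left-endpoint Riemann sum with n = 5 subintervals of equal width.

Δu = (9 − 3)/5 = 1.2.
Left endpoints: 3, 4.2, 5.4, 6.6, 7.8.
r(3) = 5, r(4.2) = 6.2, r(5.4) = 7.4, r(6.6) = 8.6, r(7.8) = 9.8.
Sum = Δu · [r(3) + r(4.2) + r(5.4) + r(6.6) + r(7.8)].
Sum = 44.4.

44.4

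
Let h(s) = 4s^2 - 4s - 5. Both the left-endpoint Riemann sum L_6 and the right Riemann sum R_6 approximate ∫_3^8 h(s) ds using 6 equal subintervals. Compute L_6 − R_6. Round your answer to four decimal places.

L_6 ≈ 430.648148.
R_6 ≈ 597.314815.
L_6 − R_6 ≈ -166.6667.

-166.6667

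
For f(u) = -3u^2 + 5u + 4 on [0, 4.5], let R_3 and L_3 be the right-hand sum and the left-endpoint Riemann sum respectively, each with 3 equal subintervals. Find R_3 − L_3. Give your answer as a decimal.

R_3 = -56.25.
L_3 = 1.125.
R_3 − L_3 = -57.375.

-57.375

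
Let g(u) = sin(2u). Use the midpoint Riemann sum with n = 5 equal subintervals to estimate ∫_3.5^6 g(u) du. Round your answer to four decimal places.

Δu = (6 − 3.5)/5 = 0.5.
Midpoints: 3.75, 4.25, 4.75, 5.25, 5.75.
g(3.75) ≈ 0.9380, g(4.25) ≈ 0.7985, g(4.75) ≈ -0.0752, g(5.25) ≈ -0.8797, g(5.75) ≈ -0.8755.
Sum = Δu · [g(3.75) + g(4.25) + g(4.75) + g(5.25) + g(5.75)].
Sum ≈ -0.0469.

-0.0469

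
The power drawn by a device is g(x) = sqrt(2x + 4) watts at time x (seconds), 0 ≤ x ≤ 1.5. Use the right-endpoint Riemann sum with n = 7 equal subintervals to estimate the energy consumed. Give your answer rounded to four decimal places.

Δx = (1.5 − 0)/7 = 3/14.
Right endpoints: 3/14, 3/7, 9/14, 6/7, 15/14, 9/7, 1.5.
g(3/14) ≈ 2.1044, g(3/7) ≈ 2.2039, g(9/14) ≈ 2.2991, g(6/7) ≈ 2.3905, g(15/14) ≈ 2.4785, g(9/7) ≈ 2.5635, g(1.5) ≈ 2.6458.
Sum = Δx · [g(3/14) + g(3/7) + g(9/14) + ...].
Sum ≈ 3.5755.

3.5755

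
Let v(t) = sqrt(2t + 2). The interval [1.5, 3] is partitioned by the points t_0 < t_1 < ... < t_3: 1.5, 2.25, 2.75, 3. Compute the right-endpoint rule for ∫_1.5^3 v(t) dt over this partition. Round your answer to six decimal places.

3.988545

Subinterval widths: 0.75, 0.5, 0.25.
Right endpoints: 2.25, 2.75, 3.
v(2.25) ≈ 2.549510, v(2.75) ≈ 2.738613, v(3) ≈ 2.828427.
Sum = Σ Δt_i · v(t_i).
Sum ≈ 3.988545.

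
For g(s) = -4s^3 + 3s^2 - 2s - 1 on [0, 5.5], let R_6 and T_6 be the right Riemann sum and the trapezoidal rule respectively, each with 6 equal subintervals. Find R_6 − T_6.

R_6 ≈ -1076.01389.
T_6 ≈ -807.54514.
R_6 − T_6 = -268.46875.

-268.46875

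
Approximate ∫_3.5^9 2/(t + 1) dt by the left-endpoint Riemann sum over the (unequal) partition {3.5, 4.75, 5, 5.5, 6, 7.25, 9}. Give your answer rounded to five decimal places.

1.74441

Subinterval widths: 1.25, 0.25, 0.5, 0.5, 1.25, 1.75.
Left endpoints: 3.5, 4.75, 5, 5.5, 6, 7.25.
f(3.5) = 4/9, f(4.75) = 8/23, f(5) = 1/3, f(5.5) = 4/13, f(6) = 2/7, f(7.25) = 8/33.
Sum = Σ Δt_i · f(t_i).
Sum ≈ 1.74441.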